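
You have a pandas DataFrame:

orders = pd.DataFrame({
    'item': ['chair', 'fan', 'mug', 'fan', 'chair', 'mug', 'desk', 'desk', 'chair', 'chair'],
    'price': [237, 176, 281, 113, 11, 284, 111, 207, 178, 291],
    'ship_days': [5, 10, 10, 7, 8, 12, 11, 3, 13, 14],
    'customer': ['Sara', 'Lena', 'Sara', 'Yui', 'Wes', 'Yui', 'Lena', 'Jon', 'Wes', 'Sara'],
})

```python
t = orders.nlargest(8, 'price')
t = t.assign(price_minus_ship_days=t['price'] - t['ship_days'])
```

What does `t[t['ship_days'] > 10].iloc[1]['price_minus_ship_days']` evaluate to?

take 8 rows with largest price:
    item  price  ship_days customer
9  chair    291         14     Sara
5    mug    284         12      Yui
2    mug    281         10     Sara
0  chair    237          5     Sara
7   desk    207          3      Jon
8  chair    178         13      Wes
1    fan    176         10     Lena
3    fan    113          7      Yui
add column price_minus_ship_days = t['price'] - t['ship_days']:
    item  price  ship_days customer  price_minus_ship_days
9  chair    291         14     Sara                    277
5    mug    284         12      Yui                    272
2    mug    281         10     Sara                    271
0  chair    237          5     Sara                    232
7   desk    207          3      Jon                    204
8  chair    178         13      Wes                    165
1    fan    176         10     Lena                    166
3    fan    113          7      Yui                    106
filter rows where ship_days > 10:
    item  price  ship_days customer  price_minus_ship_days
9  chair    291         14     Sara                    277
5    mug    284         12      Yui                    272
8  chair    178         13      Wes                    165
So iloc[1]['price_minus_ship_days'] = 272.

272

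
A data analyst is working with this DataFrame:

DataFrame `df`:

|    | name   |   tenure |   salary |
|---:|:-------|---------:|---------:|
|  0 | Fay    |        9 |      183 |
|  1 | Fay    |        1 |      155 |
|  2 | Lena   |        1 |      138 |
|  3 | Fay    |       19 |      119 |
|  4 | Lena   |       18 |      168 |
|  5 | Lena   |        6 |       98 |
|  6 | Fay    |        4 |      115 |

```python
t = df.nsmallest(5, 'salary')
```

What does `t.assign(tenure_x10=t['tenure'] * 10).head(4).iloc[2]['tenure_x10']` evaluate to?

take 5 rows with smallest salary:
   name  tenure  salary
5  Lena       6      98
6   Fay       4     115
3   Fay      19     119
2  Lena       1     138
1   Fay       1     155
add column tenure_x10 = t['tenure'] * 10:
   name  tenure  salary  tenure_x10
5  Lena       6      98          60
6   Fay       4     115          40
3   Fay      19     119         190
2  Lena       1     138          10
1   Fay       1     155          10
take first 4 rows:
   name  tenure  salary  tenure_x10
5  Lena       6      98          60
6   Fay       4     115          40
3   Fay      19     119         190
2  Lena       1     138          10
So iloc[2]['tenure_x10'] = 190.

190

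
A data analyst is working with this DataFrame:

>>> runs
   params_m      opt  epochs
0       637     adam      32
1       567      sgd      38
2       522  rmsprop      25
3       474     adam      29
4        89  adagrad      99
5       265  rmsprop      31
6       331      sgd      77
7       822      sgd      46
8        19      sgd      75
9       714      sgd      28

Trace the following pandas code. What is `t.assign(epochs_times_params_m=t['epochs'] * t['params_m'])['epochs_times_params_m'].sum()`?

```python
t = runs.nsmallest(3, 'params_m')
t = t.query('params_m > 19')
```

take 3 rows with smallest params_m:
   params_m      opt  epochs
8        19      sgd      75
4        89  adagrad      99
5       265  rmsprop      31
filter rows where params_m > 19:
   params_m      opt  epochs
4        89  adagrad      99
5       265  rmsprop      31
add column epochs_times_params_m = t['epochs'] * t['params_m']:
   params_m      opt  epochs  epochs_times_params_m
4        89  adagrad      99                   8811
5       265  rmsprop      31                   8215
The sum of column 'epochs_times_params_m' is 17026.

17026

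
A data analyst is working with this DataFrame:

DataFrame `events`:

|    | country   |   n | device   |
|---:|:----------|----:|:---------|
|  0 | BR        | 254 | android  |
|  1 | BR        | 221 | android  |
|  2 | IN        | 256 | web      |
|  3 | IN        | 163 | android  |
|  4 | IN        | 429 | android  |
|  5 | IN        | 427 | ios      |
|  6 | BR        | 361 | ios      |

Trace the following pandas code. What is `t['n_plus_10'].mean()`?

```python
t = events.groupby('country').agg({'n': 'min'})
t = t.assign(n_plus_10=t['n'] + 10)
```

202.0

group by country, min of n:
           n
country     
BR       221
IN       163
add column n_plus_10 = t['n'] + 10:
           n  n_plus_10
country                
BR       221        231
IN       163        173
mean of column 'n_plus_10' → 202.0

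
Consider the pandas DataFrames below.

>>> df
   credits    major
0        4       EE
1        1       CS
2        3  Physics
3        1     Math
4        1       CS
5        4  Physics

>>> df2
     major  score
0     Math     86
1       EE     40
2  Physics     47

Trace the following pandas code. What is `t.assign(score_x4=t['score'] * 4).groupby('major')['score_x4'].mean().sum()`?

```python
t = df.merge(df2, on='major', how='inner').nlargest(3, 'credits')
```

348.0

merge on 'major' (how='inner') → 4 rows:
   credits    major  score
0        4       EE     40
1        3  Physics     47
2        1     Math     86
3        4  Physics     47
take 3 rows with largest credits:
   credits    major  score
0        4       EE     40
3        4  Physics     47
1        3  Physics     47
add column score_x4 = t['score'] * 4:
   credits    major  score  score_x4
0        4       EE     40       160
3        4  Physics     47       188
1        3  Physics     47       188
group by major, mean of score_x4:
major
EE         160.0
Physics    188.0
Name: score_x4, dtype: float64
Taking the sum of the resulting series gives 348.0.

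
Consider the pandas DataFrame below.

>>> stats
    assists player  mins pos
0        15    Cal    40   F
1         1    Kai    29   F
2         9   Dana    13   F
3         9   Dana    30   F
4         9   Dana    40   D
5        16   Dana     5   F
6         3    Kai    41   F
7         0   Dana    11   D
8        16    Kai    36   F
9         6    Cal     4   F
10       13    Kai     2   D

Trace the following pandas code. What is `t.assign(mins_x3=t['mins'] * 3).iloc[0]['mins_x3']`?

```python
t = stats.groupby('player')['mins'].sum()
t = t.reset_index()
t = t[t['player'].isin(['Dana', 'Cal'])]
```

132

group by player, sum of mins:
player
Cal      44
Dana     99
Kai     108
Name: mins, dtype: int64
reset_index():
  player  mins
0    Cal    44
1   Dana    99
2    Kai   108
filter rows where player in ['Dana', 'Cal']:
  player  mins
0    Cal    44
1   Dana    99
add column mins_x3 = t['mins'] * 3:
  player  mins  mins_x3
0    Cal    44      132
1   Dana    99      297
Hence 132.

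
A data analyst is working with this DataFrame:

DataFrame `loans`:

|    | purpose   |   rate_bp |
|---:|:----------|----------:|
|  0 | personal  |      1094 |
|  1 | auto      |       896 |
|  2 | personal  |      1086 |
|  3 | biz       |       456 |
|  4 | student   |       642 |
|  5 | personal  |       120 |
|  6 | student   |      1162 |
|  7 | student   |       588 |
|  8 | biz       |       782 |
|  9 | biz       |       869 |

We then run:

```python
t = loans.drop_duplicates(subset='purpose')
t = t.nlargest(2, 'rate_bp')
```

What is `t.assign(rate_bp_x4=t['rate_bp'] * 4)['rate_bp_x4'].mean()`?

drop duplicate purpose (keep=first):
    purpose  rate_bp
0  personal     1094
1      auto      896
3       biz      456
4   student      642
take 2 rows with largest rate_bp:
    purpose  rate_bp
0  personal     1094
1      auto      896
add column rate_bp_x4 = t['rate_bp'] * 4:
    purpose  rate_bp  rate_bp_x4
0  personal     1094        4376
1      auto      896        3584
mean of column 'rate_bp_x4' → 3980.0

3980.0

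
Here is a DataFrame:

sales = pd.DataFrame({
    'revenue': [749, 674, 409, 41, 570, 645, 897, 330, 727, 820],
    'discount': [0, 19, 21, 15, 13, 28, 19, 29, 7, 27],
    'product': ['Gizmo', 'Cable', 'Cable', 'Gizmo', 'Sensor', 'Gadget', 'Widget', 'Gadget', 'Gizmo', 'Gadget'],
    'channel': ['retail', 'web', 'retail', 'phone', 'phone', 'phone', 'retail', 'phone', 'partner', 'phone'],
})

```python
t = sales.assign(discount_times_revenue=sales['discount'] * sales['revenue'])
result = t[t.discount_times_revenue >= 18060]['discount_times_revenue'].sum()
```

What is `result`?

add column discount_times_revenue = sales['discount'] * sales['revenue']:
   revenue  discount product  channel  discount_times_revenue
0      749         0   Gizmo   retail                       0
1      674        19   Cable      web                   12806
2      409        21   Cable   retail                    8589
3       41        15   Gizmo    phone                     615
4      570        13  Sensor    phone                    7410
5      645        28  Gadget    phone                   18060
6      897        19  Widget   retail                   17043
7      330        29  Gadget    phone                    9570
8      727         7   Gizmo  partner                    5089
9      820        27  Gadget    phone                   22140
filter rows where discount_times_revenue >= 18060:
   revenue  discount product channel  discount_times_revenue
5      645        28  Gadget   phone                   18060
9      820        27  Gadget   phone                   22140
sum of column 'discount_times_revenue' → 40200

40200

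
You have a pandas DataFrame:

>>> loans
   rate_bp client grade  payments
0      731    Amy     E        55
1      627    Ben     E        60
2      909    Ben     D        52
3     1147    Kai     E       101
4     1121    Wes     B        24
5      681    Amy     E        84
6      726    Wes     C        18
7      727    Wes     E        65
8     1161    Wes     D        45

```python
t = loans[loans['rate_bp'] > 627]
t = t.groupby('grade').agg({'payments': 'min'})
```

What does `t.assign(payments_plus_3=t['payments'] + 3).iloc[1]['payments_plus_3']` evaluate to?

21

filter rows where rate_bp > 627:
   rate_bp client grade  payments
0      731    Amy     E        55
2      909    Ben     D        52
3     1147    Kai     E       101
4     1121    Wes     B        24
5      681    Amy     E        84
6      726    Wes     C        18
7      727    Wes     E        65
8     1161    Wes     D        45
group by grade, min of payments:
       payments
grade          
B            24
C            18
D            45
E            55
add column payments_plus_3 = t['payments'] + 3:
       payments  payments_plus_3
grade                           
B            24               27
C            18               21
D            45               48
E            55               58
The value at position 1, column 'payments_plus_3' is 21.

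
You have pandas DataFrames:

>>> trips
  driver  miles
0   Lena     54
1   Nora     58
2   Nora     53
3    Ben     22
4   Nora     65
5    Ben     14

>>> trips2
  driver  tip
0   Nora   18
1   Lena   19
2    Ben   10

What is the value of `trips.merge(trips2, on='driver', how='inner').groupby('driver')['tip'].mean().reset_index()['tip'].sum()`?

merge on 'driver' (how='inner') → 6 rows:
  driver  miles  tip
0   Lena     54   19
1   Nora     58   18
2   Nora     53   18
3    Ben     22   10
4   Nora     65   18
5    Ben     14   10
group by driver, mean of tip:
driver
Ben     10.0
Lena    19.0
Nora    18.0
Name: tip, dtype: float64
reset_index():
  driver   tip
0    Ben  10.0
1   Lena  19.0
2   Nora  18.0
Hence 47.0.

47.0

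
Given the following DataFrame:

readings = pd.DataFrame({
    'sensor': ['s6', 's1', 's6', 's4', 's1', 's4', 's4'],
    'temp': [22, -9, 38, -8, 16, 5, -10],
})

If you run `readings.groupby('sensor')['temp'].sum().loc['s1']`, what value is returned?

group by sensor, sum of temp:
sensor
s1     7
s4   -13
s6    60
Name: temp, dtype: int64
Reading off the value at index 's1', we get 7.

7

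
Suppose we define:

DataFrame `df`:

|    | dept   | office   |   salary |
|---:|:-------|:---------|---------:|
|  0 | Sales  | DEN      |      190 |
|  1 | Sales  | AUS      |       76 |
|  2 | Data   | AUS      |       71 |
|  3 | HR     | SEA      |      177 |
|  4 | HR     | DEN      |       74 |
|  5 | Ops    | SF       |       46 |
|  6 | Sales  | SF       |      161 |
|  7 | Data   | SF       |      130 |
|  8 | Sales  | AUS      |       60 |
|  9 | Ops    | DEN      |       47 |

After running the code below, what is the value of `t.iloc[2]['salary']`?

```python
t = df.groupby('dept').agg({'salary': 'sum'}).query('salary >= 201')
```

group by dept, sum of salary:
       salary
dept         
Data      201
HR        251
Ops        93
Sales     487
filter rows where salary >= 201:
       salary
dept         
Data      201
HR        251
Sales     487
Then the value at position 2, column 'salary': 487

487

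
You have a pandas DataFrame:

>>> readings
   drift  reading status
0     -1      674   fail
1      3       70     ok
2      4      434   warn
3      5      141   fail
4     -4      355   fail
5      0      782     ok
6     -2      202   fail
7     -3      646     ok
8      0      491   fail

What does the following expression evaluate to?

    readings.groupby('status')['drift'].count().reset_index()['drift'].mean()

3.0

group by status, count of drift:
status
fail    5
ok      3
warn    1
Name: drift, dtype: int64
reset_index():
  status  drift
0   fail      5
1     ok      3
2   warn      1
Taking the mean of column 'drift' gives 3.0.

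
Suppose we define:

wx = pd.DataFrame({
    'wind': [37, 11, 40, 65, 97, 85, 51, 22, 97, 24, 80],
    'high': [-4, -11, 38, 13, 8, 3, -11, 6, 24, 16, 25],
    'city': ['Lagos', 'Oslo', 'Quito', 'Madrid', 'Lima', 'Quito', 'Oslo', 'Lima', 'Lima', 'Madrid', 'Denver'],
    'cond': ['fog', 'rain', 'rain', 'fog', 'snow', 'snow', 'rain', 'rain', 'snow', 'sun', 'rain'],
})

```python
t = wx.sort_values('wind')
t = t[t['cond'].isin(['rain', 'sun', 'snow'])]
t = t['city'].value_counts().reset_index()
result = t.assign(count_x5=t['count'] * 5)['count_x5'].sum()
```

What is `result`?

sort by wind:
    wind  high    city  cond
1     11   -11    Oslo  rain
7     22     6    Lima  rain
9     24    16  Madrid   sun
0     37    -4   Lagos   fog
2     40    38   Quito  rain
6     51   -11    Oslo  rain
3     65    13  Madrid   fog
10    80    25  Denver  rain
5     85     3   Quito  snow
4     97     8    Lima  snow
8     97    24    Lima  snow
filter rows where cond in ['rain', 'sun', 'snow']:
    wind  high    city  cond
1     11   -11    Oslo  rain
7     22     6    Lima  rain
9     24    16  Madrid   sun
2     40    38   Quito  rain
6     51   -11    Oslo  rain
10    80    25  Denver  rain
5     85     3   Quito  snow
4     97     8    Lima  snow
8     97    24    Lima  snow
value_counts of city:
city
Lima      3
Oslo      2
Quito     2
Madrid    1
Denver    1
Name: count, dtype: int64
reset_index():
     city  count
0    Lima      3
1    Oslo      2
2   Quito      2
3  Madrid      1
4  Denver      1
add column count_x5 = t['count'] * 5:
     city  count  count_x5
0    Lima      3        15
1    Oslo      2        10
2   Quito      2        10
3  Madrid      1         5
4  Denver      1         5

45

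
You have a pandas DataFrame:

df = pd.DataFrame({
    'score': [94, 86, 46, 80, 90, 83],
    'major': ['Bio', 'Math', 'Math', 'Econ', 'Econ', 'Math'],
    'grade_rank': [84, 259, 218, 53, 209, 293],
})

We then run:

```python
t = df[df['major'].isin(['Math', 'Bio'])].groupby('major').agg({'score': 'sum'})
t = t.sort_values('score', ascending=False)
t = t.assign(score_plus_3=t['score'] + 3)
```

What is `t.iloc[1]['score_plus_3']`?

filter rows where major in ['Math', 'Bio']:
   score major  grade_rank
0     94   Bio          84
1     86  Math         259
2     46  Math         218
5     83  Math         293
group by major, sum of score:
       score
major       
Bio       94
Math     215
sort by score descending:
       score
major       
Math     215
Bio       94
add column score_plus_3 = t['score'] + 3:
       score  score_plus_3
major                     
Math     215           218
Bio       94            97

97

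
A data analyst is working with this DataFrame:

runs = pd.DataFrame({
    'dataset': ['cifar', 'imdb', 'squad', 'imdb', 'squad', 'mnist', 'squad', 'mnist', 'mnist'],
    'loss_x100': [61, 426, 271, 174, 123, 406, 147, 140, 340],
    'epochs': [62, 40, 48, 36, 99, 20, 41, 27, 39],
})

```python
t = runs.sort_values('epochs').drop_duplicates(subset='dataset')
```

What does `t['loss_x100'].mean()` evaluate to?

sort by epochs:
  dataset  loss_x100  epochs
5   mnist        406      20
7   mnist        140      27
3    imdb        174      36
8   mnist        340      39
1    imdb        426      40
6   squad        147      41
2   squad        271      48
0   cifar         61      62
4   squad        123      99
drop duplicate dataset (keep=first):
  dataset  loss_x100  epochs
5   mnist        406      20
3    imdb        174      36
6   squad        147      41
0   cifar         61      62

197.0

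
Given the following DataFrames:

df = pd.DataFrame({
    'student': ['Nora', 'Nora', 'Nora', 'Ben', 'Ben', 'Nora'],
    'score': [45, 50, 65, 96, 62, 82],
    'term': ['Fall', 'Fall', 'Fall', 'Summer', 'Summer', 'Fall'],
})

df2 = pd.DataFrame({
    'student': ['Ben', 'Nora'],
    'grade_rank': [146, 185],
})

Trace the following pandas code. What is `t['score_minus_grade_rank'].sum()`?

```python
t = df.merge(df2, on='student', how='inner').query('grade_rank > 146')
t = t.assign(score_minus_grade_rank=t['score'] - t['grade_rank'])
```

merge on 'student' (how='inner') → 6 rows:
  student  score    term  grade_rank
0    Nora     45    Fall         185
1    Nora     50    Fall         185
2    Nora     65    Fall         185
3     Ben     96  Summer         146
4     Ben     62  Summer         146
5    Nora     82    Fall         185
filter rows where grade_rank > 146:
  student  score  term  grade_rank
0    Nora     45  Fall         185
1    Nora     50  Fall         185
2    Nora     65  Fall         185
5    Nora     82  Fall         185
add column score_minus_grade_rank = t['score'] - t['grade_rank']:
  student  score  term  grade_rank  score_minus_grade_rank
0    Nora     45  Fall         185                    -140
1    Nora     50  Fall         185                    -135
2    Nora     65  Fall         185                    -120
5    Nora     82  Fall         185                    -103
Then the sum of column 'score_minus_grade_rank': -498

-498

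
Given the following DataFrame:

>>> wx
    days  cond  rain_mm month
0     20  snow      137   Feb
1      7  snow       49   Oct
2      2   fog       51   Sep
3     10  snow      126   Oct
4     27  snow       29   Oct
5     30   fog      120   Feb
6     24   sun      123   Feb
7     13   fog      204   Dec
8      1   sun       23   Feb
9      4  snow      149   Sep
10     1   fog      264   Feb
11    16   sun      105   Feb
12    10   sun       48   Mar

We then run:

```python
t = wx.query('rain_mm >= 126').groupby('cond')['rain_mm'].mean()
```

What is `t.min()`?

137.333333333

filter rows where rain_mm >= 126:
    days  cond  rain_mm month
0     20  snow      137   Feb
3     10  snow      126   Oct
7     13   fog      204   Dec
9      4  snow      149   Sep
10     1   fog      264   Feb
group by cond, mean of rain_mm:
cond
fog     234.000000
snow    137.333333
Name: rain_mm, dtype: float64
Taking the min of the resulting series gives 137.333333333.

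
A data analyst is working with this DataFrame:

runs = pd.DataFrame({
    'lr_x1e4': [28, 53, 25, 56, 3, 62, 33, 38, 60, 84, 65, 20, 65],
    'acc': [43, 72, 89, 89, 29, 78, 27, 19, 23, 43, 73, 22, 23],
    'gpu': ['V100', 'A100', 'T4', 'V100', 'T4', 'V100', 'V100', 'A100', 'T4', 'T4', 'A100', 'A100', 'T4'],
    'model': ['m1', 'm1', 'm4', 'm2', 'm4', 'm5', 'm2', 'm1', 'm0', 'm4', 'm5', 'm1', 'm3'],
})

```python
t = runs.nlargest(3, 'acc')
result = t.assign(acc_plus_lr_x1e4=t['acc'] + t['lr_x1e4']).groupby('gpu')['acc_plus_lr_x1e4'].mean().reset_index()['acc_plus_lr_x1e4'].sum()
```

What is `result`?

256.5

take 3 rows with largest acc:
   lr_x1e4  acc   gpu model
2       25   89    T4    m4
3       56   89  V100    m2
5       62   78  V100    m5
add column acc_plus_lr_x1e4 = t['acc'] + t['lr_x1e4']:
   lr_x1e4  acc   gpu model  acc_plus_lr_x1e4
2       25   89    T4    m4               114
3       56   89  V100    m2               145
5       62   78  V100    m5               140
group by gpu, mean of acc_plus_lr_x1e4:
gpu
T4      114.0
V100    142.5
Name: acc_plus_lr_x1e4, dtype: float64
reset_index():
    gpu  acc_plus_lr_x1e4
0    T4             114.0
1  V100             142.5
Reading off the sum of column 'acc_plus_lr_x1e4', we get 256.5.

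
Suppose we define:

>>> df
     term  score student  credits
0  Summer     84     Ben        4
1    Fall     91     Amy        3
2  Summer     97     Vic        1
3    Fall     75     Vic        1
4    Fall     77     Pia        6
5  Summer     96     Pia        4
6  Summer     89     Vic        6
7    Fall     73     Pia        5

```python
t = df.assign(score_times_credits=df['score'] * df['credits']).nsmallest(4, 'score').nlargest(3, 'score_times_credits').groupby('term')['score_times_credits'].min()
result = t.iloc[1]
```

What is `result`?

336

add column score_times_credits = df['score'] * df['credits']:
     term  score student  credits  score_times_credits
0  Summer     84     Ben        4                  336
1    Fall     91     Amy        3                  273
2  Summer     97     Vic        1                   97
3    Fall     75     Vic        1                   75
4    Fall     77     Pia        6                  462
5  Summer     96     Pia        4                  384
6  Summer     89     Vic        6                  534
7    Fall     73     Pia        5                  365
take 4 rows with smallest score:
     term  score student  credits  score_times_credits
7    Fall     73     Pia        5                  365
3    Fall     75     Vic        1                   75
4    Fall     77     Pia        6                  462
0  Summer     84     Ben        4                  336
take 3 rows with largest score_times_credits:
     term  score student  credits  score_times_credits
4    Fall     77     Pia        6                  462
7    Fall     73     Pia        5                  365
0  Summer     84     Ben        4                  336
group by term, min of score_times_credits:
term
Fall      365
Summer    336
Name: score_times_credits, dtype: int64
Reading off the value at position 1, we get 336.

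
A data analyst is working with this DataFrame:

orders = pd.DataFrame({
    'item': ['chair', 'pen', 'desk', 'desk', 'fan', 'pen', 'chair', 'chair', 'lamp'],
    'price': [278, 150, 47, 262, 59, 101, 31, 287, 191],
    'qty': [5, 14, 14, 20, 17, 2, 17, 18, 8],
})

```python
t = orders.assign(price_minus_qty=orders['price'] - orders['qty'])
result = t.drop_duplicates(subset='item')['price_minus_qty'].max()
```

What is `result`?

add column price_minus_qty = orders['price'] - orders['qty']:
    item  price  qty  price_minus_qty
0  chair    278    5              273
1    pen    150   14              136
2   desk     47   14               33
3   desk    262   20              242
4    fan     59   17               42
5    pen    101    2               99
6  chair     31   17               14
7  chair    287   18              269
8   lamp    191    8              183
drop duplicate item (keep=first):
    item  price  qty  price_minus_qty
0  chair    278    5              273
1    pen    150   14              136
2   desk     47   14               33
4    fan     59   17               42
8   lamp    191    8              183
Hence 273.

273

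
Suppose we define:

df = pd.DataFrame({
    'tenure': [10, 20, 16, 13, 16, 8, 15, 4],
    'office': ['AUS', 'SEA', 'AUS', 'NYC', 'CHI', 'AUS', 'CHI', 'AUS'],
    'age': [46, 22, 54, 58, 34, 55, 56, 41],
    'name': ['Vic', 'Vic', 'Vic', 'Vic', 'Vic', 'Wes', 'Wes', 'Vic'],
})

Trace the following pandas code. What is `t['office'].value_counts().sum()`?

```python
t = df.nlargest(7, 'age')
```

7

take 7 rows with largest age:
   tenure office  age name
3      13    NYC   58  Vic
6      15    CHI   56  Wes
5       8    AUS   55  Wes
2      16    AUS   54  Vic
0      10    AUS   46  Vic
7       4    AUS   41  Vic
4      16    CHI   34  Vic
value_counts of office:
office
AUS    4
CHI    2
NYC    1
Name: count, dtype: int64
Then the sum of the resulting series: 7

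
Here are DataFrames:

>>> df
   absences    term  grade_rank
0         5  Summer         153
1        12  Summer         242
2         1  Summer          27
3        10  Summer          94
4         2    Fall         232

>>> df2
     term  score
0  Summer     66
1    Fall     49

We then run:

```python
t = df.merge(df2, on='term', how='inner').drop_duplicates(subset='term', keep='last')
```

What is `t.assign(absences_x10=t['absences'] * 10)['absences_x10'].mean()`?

merge on 'term' (how='inner') → 5 rows:
   absences    term  grade_rank  score
0         5  Summer         153     66
1        12  Summer         242     66
2         1  Summer          27     66
3        10  Summer          94     66
4         2    Fall         232     49
drop duplicate term (keep=last):
   absences    term  grade_rank  score
3        10  Summer          94     66
4         2    Fall         232     49
add column absences_x10 = t['absences'] * 10:
   absences    term  grade_rank  score  absences_x10
3        10  Summer          94     66           100
4         2    Fall         232     49            20

60.0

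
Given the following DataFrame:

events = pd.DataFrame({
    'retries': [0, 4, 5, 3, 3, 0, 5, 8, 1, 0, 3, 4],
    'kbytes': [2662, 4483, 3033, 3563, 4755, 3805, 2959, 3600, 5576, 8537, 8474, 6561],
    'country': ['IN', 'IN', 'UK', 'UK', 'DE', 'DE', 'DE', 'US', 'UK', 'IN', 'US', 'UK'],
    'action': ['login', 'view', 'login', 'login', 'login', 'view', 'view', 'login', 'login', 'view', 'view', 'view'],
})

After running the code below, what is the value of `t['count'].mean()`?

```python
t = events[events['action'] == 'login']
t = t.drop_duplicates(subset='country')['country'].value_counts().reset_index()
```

1.0

filter rows where action == 'login':
   retries  kbytes country action
0        0    2662      IN  login
2        5    3033      UK  login
3        3    3563      UK  login
4        3    4755      DE  login
7        8    3600      US  login
8        1    5576      UK  login
drop duplicate country (keep=first):
   retries  kbytes country action
0        0    2662      IN  login
2        5    3033      UK  login
4        3    4755      DE  login
7        8    3600      US  login
value_counts of country:
country
IN    1
UK    1
DE    1
US    1
Name: count, dtype: int64
reset_index():
  country  count
0      IN      1
1      UK      1
2      DE      1
3      US      1
mean of column 'count' → 1.0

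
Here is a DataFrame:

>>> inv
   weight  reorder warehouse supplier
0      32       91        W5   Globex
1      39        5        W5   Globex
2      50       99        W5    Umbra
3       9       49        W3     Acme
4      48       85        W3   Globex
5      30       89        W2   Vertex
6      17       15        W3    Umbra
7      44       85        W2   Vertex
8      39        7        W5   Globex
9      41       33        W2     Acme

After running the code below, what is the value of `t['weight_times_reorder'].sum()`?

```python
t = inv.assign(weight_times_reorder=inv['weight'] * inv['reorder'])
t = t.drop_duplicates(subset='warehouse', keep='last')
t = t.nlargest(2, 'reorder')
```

add column weight_times_reorder = inv['weight'] * inv['reorder']:
   weight  reorder warehouse supplier  weight_times_reorder
0      32       91        W5   Globex                  2912
1      39        5        W5   Globex                   195
2      50       99        W5    Umbra                  4950
3       9       49        W3     Acme                   441
4      48       85        W3   Globex                  4080
5      30       89        W2   Vertex                  2670
6      17       15        W3    Umbra                   255
7      44       85        W2   Vertex                  3740
8      39        7        W5   Globex                   273
9      41       33        W2     Acme                  1353
drop duplicate warehouse (keep=last):
   weight  reorder warehouse supplier  weight_times_reorder
6      17       15        W3    Umbra                   255
8      39        7        W5   Globex                   273
9      41       33        W2     Acme                  1353
take 2 rows with largest reorder:
   weight  reorder warehouse supplier  weight_times_reorder
9      41       33        W2     Acme                  1353
6      17       15        W3    Umbra                   255
So sum() = 1608.

1608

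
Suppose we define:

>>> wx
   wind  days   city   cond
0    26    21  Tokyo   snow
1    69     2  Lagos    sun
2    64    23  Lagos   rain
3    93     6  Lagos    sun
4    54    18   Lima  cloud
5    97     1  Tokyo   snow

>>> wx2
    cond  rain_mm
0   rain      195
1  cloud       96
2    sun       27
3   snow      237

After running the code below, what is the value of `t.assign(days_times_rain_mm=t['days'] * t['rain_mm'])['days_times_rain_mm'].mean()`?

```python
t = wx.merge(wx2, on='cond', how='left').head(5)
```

2281.2

merge on 'cond' (how='left') → 6 rows:
   wind  days   city   cond  rain_mm
0    26    21  Tokyo   snow      237
1    69     2  Lagos    sun       27
2    64    23  Lagos   rain      195
3    93     6  Lagos    sun       27
4    54    18   Lima  cloud       96
5    97     1  Tokyo   snow      237
take first 5 rows:
   wind  days   city   cond  rain_mm
0    26    21  Tokyo   snow      237
1    69     2  Lagos    sun       27
2    64    23  Lagos   rain      195
3    93     6  Lagos    sun       27
4    54    18   Lima  cloud       96
add column days_times_rain_mm = t['days'] * t['rain_mm']:
   wind  days   city   cond  rain_mm  days_times_rain_mm
0    26    21  Tokyo   snow      237                4977
1    69     2  Lagos    sun       27                  54
2    64    23  Lagos   rain      195                4485
3    93     6  Lagos    sun       27                 162
4    54    18   Lima  cloud       96                1728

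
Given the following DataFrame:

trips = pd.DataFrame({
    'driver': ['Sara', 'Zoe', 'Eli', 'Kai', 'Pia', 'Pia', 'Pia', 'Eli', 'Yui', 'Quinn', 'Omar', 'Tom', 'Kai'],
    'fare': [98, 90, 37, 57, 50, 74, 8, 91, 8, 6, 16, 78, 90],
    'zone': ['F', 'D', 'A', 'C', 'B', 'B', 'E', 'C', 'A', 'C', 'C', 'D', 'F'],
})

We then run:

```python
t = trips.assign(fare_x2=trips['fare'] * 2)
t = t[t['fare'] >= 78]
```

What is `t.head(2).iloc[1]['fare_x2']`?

add column fare_x2 = trips['fare'] * 2:
   driver  fare zone  fare_x2
0    Sara    98    F      196
1     Zoe    90    D      180
2     Eli    37    A       74
3     Kai    57    C      114
4     Pia    50    B      100
5     Pia    74    B      148
6     Pia     8    E       16
7     Eli    91    C      182
8     Yui     8    A       16
9   Quinn     6    C       12
10   Omar    16    C       32
11    Tom    78    D      156
12    Kai    90    F      180
filter rows where fare >= 78:
   driver  fare zone  fare_x2
0    Sara    98    F      196
1     Zoe    90    D      180
7     Eli    91    C      182
11    Tom    78    D      156
12    Kai    90    F      180
take first 2 rows:
  driver  fare zone  fare_x2
0   Sara    98    F      196
1    Zoe    90    D      180

180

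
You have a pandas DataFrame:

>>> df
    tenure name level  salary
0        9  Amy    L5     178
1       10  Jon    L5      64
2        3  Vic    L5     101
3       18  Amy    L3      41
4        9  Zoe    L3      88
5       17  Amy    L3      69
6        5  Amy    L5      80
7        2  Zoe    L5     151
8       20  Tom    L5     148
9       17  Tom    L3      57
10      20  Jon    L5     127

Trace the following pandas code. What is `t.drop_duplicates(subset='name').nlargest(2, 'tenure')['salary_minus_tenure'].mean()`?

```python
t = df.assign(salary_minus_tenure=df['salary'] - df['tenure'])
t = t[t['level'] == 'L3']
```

31.5

add column salary_minus_tenure = df['salary'] - df['tenure']:
    tenure name level  salary  salary_minus_tenure
0        9  Amy    L5     178                  169
1       10  Jon    L5      64                   54
2        3  Vic    L5     101                   98
3       18  Amy    L3      41                   23
4        9  Zoe    L3      88                   79
5       17  Amy    L3      69                   52
6        5  Amy    L5      80                   75
7        2  Zoe    L5     151                  149
8       20  Tom    L5     148                  128
9       17  Tom    L3      57                   40
10      20  Jon    L5     127                  107
filter rows where level == 'L3':
   tenure name level  salary  salary_minus_tenure
3      18  Amy    L3      41                   23
4       9  Zoe    L3      88                   79
5      17  Amy    L3      69                   52
9      17  Tom    L3      57                   40
drop duplicate name (keep=first):
   tenure name level  salary  salary_minus_tenure
3      18  Amy    L3      41                   23
4       9  Zoe    L3      88                   79
9      17  Tom    L3      57                   40
take 2 rows with largest tenure:
   tenure name level  salary  salary_minus_tenure
3      18  Amy    L3      41                   23
9      17  Tom    L3      57                   40
mean of column 'salary_minus_tenure' → 31.5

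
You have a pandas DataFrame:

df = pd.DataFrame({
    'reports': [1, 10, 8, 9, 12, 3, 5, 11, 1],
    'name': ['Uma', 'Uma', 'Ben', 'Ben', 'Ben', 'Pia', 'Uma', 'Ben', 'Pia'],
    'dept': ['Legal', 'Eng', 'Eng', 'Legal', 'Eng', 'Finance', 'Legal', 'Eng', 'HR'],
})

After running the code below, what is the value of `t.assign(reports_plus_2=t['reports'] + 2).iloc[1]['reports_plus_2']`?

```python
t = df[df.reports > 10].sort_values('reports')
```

14

filter rows where reports > 10:
   reports name dept
4       12  Ben  Eng
7       11  Ben  Eng
sort by reports:
   reports name dept
7       11  Ben  Eng
4       12  Ben  Eng
add column reports_plus_2 = t['reports'] + 2:
   reports name dept  reports_plus_2
7       11  Ben  Eng              13
4       12  Ben  Eng              14
Then the value at position 1, column 'reports_plus_2': 14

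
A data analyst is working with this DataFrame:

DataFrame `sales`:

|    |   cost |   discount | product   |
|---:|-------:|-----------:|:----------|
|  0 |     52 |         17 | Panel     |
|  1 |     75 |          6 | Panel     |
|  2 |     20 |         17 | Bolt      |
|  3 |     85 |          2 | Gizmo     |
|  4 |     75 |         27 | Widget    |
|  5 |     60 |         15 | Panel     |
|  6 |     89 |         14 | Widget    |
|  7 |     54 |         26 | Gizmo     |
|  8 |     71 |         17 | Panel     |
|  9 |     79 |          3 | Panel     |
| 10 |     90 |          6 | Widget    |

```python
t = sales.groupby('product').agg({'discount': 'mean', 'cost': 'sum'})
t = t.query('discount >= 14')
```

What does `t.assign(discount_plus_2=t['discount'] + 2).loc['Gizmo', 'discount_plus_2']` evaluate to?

16.0

group by product: mean(discount), sum(cost):
          discount  cost
product                 
Bolt     17.000000    20
Gizmo    14.000000   139
Panel    11.600000   337
Widget   15.666667   254
filter rows where discount >= 14:
          discount  cost
product                 
Bolt     17.000000    20
Gizmo    14.000000   139
Widget   15.666667   254
add column discount_plus_2 = t['discount'] + 2:
          discount  cost  discount_plus_2
product                                  
Bolt     17.000000    20        19.000000
Gizmo    14.000000   139        16.000000
Widget   15.666667   254        17.666667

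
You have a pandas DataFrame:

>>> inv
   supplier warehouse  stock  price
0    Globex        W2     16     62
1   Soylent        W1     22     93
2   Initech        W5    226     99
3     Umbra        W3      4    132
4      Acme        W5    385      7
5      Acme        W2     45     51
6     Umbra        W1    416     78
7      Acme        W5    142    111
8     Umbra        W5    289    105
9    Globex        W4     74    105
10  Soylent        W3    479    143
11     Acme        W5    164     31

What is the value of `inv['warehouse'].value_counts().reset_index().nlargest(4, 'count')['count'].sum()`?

value_counts of warehouse:
warehouse
W5    5
W2    2
W1    2
W3    2
W4    1
Name: count, dtype: int64
reset_index():
  warehouse  count
0        W5      5
1        W2      2
2        W1      2
3        W3      2
4        W4      1
take 4 rows with largest count:
  warehouse  count
0        W5      5
1        W2      2
2        W1      2
3        W3      2
Taking the sum of column 'count' gives 11.

11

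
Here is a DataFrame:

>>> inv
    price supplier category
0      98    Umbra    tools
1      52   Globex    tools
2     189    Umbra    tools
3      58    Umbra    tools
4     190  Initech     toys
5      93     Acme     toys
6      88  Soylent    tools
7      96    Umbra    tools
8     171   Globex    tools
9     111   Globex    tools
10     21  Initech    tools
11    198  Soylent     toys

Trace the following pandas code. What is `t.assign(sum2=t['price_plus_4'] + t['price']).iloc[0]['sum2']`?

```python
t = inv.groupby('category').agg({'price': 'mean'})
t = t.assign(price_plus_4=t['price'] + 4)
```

group by category, mean of price:
               price
category            
tools      98.222222
toys      160.333333
add column price_plus_4 = t['price'] + 4:
               price  price_plus_4
category                          
tools      98.222222    102.222222
toys      160.333333    164.333333
add column sum2 = t['price_plus_4'] + t['price']:
               price  price_plus_4        sum2
category                                      
tools      98.222222    102.222222  200.444444
toys      160.333333    164.333333  324.666667
Hence 200.444444444.

200.444444444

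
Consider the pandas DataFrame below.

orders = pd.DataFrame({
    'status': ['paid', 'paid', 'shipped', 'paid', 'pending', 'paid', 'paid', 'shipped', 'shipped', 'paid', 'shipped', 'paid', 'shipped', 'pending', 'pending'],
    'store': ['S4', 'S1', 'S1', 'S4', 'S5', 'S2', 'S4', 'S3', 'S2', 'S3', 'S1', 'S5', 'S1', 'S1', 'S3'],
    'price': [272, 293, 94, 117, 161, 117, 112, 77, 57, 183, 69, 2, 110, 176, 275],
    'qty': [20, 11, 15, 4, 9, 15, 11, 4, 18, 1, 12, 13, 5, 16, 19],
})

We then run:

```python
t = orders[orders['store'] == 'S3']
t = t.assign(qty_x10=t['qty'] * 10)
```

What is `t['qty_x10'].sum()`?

filter rows where store == 'S3':
     status store  price  qty
7   shipped    S3     77    4
9      paid    S3    183    1
14  pending    S3    275   19
add column qty_x10 = t['qty'] * 10:
     status store  price  qty  qty_x10
7   shipped    S3     77    4       40
9      paid    S3    183    1       10
14  pending    S3    275   19      190
Taking the sum of column 'qty_x10' gives 240.

240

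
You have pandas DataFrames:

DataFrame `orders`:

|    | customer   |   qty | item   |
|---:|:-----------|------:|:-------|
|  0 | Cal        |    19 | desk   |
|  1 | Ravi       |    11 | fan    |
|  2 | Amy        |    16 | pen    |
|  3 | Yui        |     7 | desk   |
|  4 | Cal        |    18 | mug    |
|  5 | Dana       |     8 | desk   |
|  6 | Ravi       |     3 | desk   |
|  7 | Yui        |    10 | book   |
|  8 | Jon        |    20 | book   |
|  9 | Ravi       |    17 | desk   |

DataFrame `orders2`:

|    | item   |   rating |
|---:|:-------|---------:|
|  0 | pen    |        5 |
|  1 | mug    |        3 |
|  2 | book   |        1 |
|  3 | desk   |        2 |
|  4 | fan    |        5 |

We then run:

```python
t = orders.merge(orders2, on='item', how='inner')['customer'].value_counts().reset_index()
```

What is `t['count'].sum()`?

merge on 'item' (how='inner') → 10 rows:
  customer  qty  item  rating
0      Cal   19  desk       2
1     Ravi   11   fan       5
2      Amy   16   pen       5
3      Yui    7  desk       2
4      Cal   18   mug       3
5     Dana    8  desk       2
6     Ravi    3  desk       2
7      Yui   10  book       1
8      Jon   20  book       1
9     Ravi   17  desk       2
value_counts of customer:
customer
Ravi    3
Cal     2
Yui     2
Amy     1
Dana    1
Jon     1
Name: count, dtype: int64
reset_index():
  customer  count
0     Ravi      3
1      Cal      2
2      Yui      2
3      Amy      1
4     Dana      1
5      Jon      1
Taking the sum of column 'count' gives 10.

10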